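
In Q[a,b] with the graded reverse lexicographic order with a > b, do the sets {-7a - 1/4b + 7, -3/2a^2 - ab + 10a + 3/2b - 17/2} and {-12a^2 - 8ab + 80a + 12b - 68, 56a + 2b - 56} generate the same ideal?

Yes, the ideals are equal.

Two ideals are equal iff their reduced Gröbner bases coincide (the reduced basis is unique for a fixed ordering).
Buchberger on the first generating set:
f_1 = -7a - 1/4b + 7, LT = a.
f_2 = -3/2a^2 - ab + 10a + 3/2b - 17/2, LT = a^2.

S(f_1,f_2): lcm = a^2. S = -53/84ab + 17/3a + b - 17/3.
  leading term ab: subtract (53/588b)·f_1 from -53/84ab + 17/3a + b - 17/3 → 53/2352b^2 + 17/3a + 31/84b - 17/3
  leading term b^2: no divisor's leading term divides it; move 53/2352b^2 to the remainder.
  leading term a: subtract (-17/21)·f_1 from 17/3a + 31/84b - 17/3 → 1/6b
  leading term b: no divisor's leading term divides it; move 1/6b to the remainder.
  remainder 53/2352b^2 + 1/6b ≠ 0; add g_3 = 53/2352b^2 + 1/6b to the basis.

S(f_1,g_3): leading monomials are coprime, so the S-polynomial reduces to 0 (Buchberger's first criterion).
S(f_2,g_3): leading monomials are coprime, so the S-polynomial reduces to 0 (Buchberger's first criterion).
Every S-polynomial of the final basis reduces to 0, so we have a Gröbner basis.
Inter-reduce: drop elements whose leading term is divisible by another's, tail-reduce, and make monic.
Reduced Gröbner basis: {b^2 + 392/53b, a + 1/28b - 1}.

Buchberger on the second generating set:
h_1 = -12a^2 - 8ab + 80a + 12b - 68, LT = a^2.
h_2 = 56a + 2b - 56, LT = a.

S(h_1,h_2): lcm = a^2. S = 53/84ab - 17/3a - b + 17/3.
  leading term ab: subtract (53/4704b)·h_2 from 53/84ab - 17/3a - b + 17/3 → -53/2352b^2 - 17/3a - 31/84b + 17/3
  leading term b^2: no divisor's leading term divides it; move -53/2352b^2 to the remainder.
  leading term a: subtract (-17/168)·h_2 from -17/3a - 31/84b + 17/3 → -1/6b
  leading term b: no divisor's leading term divides it; move -1/6b to the remainder.
  remainder -53/2352b^2 - 1/6b ≠ 0; add k_3 = -53/2352b^2 - 1/6b to the basis.

S(h_1,k_3): leading monomials are coprime, so the S-polynomial reduces to 0 (Buchberger's first criterion).
S(h_2,k_3): leading monomials are coprime, so the S-polynomial reduces to 0 (Buchberger's first criterion).
Every S-polynomial of the final basis reduces to 0, so we have a Gröbner basis.
Inter-reduce: drop elements whose leading term is divisible by another's, tail-reduce, and make monic.
Reduced Gröbner basis: {b^2 + 392/53b, a + 1/28b - 1}.

The two bases agree; hence the ideals are identical.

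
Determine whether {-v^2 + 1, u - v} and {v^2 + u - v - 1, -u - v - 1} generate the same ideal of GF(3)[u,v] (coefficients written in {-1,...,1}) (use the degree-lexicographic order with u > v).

Equality of ideals is decidable: compute both reduced Gröbner bases (unique for the ordering) and check whether they agree.
Buchberger on the first generating set:
f_1 = -v^2 + 1, LT = v^2.
f_2 = u - v, LT = u.

The S-polynomials (S(f_1,f_2)) all reduce to 0 modulo the current basis, so we have a Gröbner basis.
Inter-reduce: drop elements whose leading term is divisible by another's, tail-reduce, and make monic.
Reduced Gröbner basis: {v^2 - 1, u - v}.

Buchberger on the second generating set:
h_1 = v^2 + u - v - 1, LT = v^2.
h_2 = -u - v - 1, LT = u.

The S-polynomials (S(h_1,h_2)) all reduce to 0 modulo the current basis, so we have a Gröbner basis.
Inter-reduce: drop elements whose leading term is divisible by another's, tail-reduce, and make monic.
Reduced Gröbner basis: {v^2 + v + 1, u + v + 1}.

The bases are distinct; the ideals are different.

No, the ideals differ.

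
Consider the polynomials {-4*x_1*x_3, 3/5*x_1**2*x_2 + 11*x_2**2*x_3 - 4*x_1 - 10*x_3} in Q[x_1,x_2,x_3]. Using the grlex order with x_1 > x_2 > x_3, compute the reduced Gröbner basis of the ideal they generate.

f_1 = -4*x_1*x_3, LT = x_1*x_3.
f_2 = 3/5*x_1**2*x_2 + 11*x_2**2*x_3 - 4*x_1 - 10*x_3, LT = x_1**2*x_2.

S(f_1,f_2): lcm = x_1**2*x_2*x_3. S = -55/3*x_2**2*x_3**2 + 20/3*x_1*x_3 + 50/3*x_3**2.
  leading term x_2**2*x_3**2: no divisor's leading term divides it; move -55/3*x_2**2*x_3**2 to the remainder.
  leading term x_1*x_3: subtract (-5/3)·f_1 from 20/3*x_1*x_3 + 50/3*x_3**2 → 50/3*x_3**2
  leading term x_3**2: no divisor's leading term divides it; move 50/3*x_3**2 to the remainder.
  remainder -55/3*x_2**2*x_3**2 + 50/3*x_3**2 ≠ 0; add g_3 = -55/3*x_2**2*x_3**2 + 50/3*x_3**2 to the basis.

S(f_1,g_3): lcm = x_1*x_2**2*x_3**2. S = 10/11*x_1*x_3**2.
  leading term x_1*x_3**2: subtract (-5/22*x_3)·f_1 from 10/11*x_1*x_3**2 → 0
  remainder 0.

S(f_2,g_3): lcm = x_1**2*x_2**2*x_3**2. S = 55/3*x_2**3*x_3**3 + 10/11*x_1**2*x_3**2 - 20/3*x_1*x_2*x_3**2 - 50/3*x_2*x_3**3.
  leading term x_2**3*x_3**3: subtract (-x_2*x_3)·g_3 from 55/3*x_2**3*x_3**3 + 10/11*x_1**2*x_3**2 - 20/3*x_1*x_2*x_3**2 - 50/3*x_2*x_3**3 → 10/11*x_1**2*x_3**2 - 20/3*x_1*x_2*x_3**2
  leading term x_1**2*x_3**2: subtract (-5/22*x_1*x_3)·f_1 from 10/11*x_1**2*x_3**2 - 20/3*x_1*x_2*x_3**2 → -20/3*x_1*x_2*x_3**2
  leading term x_1*x_2*x_3**2: subtract (5/3*x_2*x_3)·f_1 from -20/3*x_1*x_2*x_3**2 → 0
  remainder 0.

Every S-polynomial of the final basis reduces to 0, so we have a Gröbner basis.

G = {x_2**2*x_3**2 - 10/11*x_3**2, x_1**2*x_2 + 55/3*x_2**2*x_3 - 20/3*x_1 - 50/3*x_3, x_1*x_3}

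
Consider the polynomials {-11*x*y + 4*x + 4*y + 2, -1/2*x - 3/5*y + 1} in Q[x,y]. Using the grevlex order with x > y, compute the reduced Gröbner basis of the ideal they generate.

The reduced Gröbner basis is the canonical form of the ideal for this ordering.

f_1 = -11*x*y + 4*x + 4*y + 2, LT = x*y.
f_2 = -1/2*x - 3/5*y + 1, LT = x.

S(f_1,f_2): lcm = x*y. S = -6/5*y**2 - 4/11*x + 18/11*y - 2/11.
  reduce S modulo (f_1, f_2):
  remainder -6/5*y**2 + 114/55*y - 10/11 ≠ 0; add g_3 = -6/5*y**2 + 114/55*y - 10/11 to the basis.

The other S-polynomials (S(f_1,g_3), S(f_2,g_3)) all reduce to 0 modulo the current basis, so we have a Gröbner basis.
Inter-reduce: drop elements whose leading term is divisible by another's, tail-reduce, and make monic.

G = {y**2 - 19/11*y + 25/33, x + 6/5*y - 2}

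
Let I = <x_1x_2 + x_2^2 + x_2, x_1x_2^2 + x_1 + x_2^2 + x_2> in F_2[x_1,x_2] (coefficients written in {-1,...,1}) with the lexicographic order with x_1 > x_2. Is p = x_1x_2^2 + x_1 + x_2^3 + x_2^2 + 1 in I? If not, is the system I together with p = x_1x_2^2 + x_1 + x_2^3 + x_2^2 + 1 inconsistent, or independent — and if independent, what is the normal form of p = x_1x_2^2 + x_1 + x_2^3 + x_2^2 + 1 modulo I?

First compute the reduced Gröbner basis of I by Buchberger's algorithm.
f_1 = x_1x_2 + x_2^2 + x_2, LT = x_1x_2.
f_2 = x_1x_2^2 + x_1 + x_2^2 + x_2, LT = x_1x_2^2.

S(f_1,f_2): lcm = x_1x_2^2. S = x_1 + x_2^3 + x_2.
  reduce S modulo (f_1, f_2):
  remainder x_1 + x_2^3 + x_2 ≠ 0; add h_3 = x_1 + x_2^3 + x_2 to the basis.

S(f_1,h_3): lcm = x_1x_2. S = x_2^4 + x_2.
  reduce S modulo (f_1, f_2, h_3):
  remainder x_2^4 + x_2 ≠ 0; add h_4 = x_2^4 + x_2 to the basis.

The other S-polynomials (S(f_2,h_3), S(f_1,h_4), S(f_2,h_4), S(h_3,h_4)) all reduce to 0 modulo the current basis, so we have a Gröbner basis.
Inter-reduce: drop elements whose leading term is divisible by another's, tail-reduce, and make monic.
Reduced Gröbner basis: {x_1 + x_2^3 + x_2, x_2^4 + x_2}.
Label its elements g_1 = x_1 + x_2^3 + x_2, g_2 = x_2^4 + x_2.

Reduce p = x_1x_2^2 + x_1 + x_2^3 + x_2^2 + 1 modulo G:
  leading term x_1x_2^2: subtract (x_2^2)·g_1 from x_1x_2^2 + x_1 + x_2^3 + x_2^2 + 1 → x_1 + x_2^5 + x_2^2 + 1
  leading term x_1: subtract (1)·g_1 from x_1 + x_2^5 + x_2^2 + 1 → x_2^5 + x_2^3 + x_2^2 + x_2 + 1
  leading term x_2^5: subtract (x_2)·g_2 from x_2^5 + x_2^3 + x_2^2 + x_2 + 1 → x_2^3 + x_2 + 1
  leading term x_2^3: no divisor's leading term divides it; move x_2^3 to the remainder.
  leading term x_2: no divisor's leading term divides it; move x_2 to the remainder.
  leading term 1: no divisor's leading term divides it; move 1 to the remainder.
  normal form = x_2^3 + x_2 + 1.
The normal form is nonzero, so p ∉ I. Since p minus its normal form lies in I, I + (p) = I + (r) where r = x_2^3 + x_2 + 1; decide whether this ideal is the whole ring.
Run Buchberger on G together with r (pairs among the g_i already reduce to 0 since G is a Gröbner basis):
g_1 = x_1 + x_2^3 + x_2, LT = x_1.
g_2 = x_2^4 + x_2, LT = x_2^4.
r = x_2^3 + x_2 + 1, LT = x_2^3.

S(g_2,r): lcm = x_2^4. S = x_2^2.
  reduce S modulo (g_1, g_2, r):
  remainder x_2^2 ≠ 0; add m_4 = x_2^2 to the basis.

S(g_2,m_4): lcm = x_2^4. S = x_2.
  reduce S modulo (g_1, g_2, r, m_4):
  remainder x_2 ≠ 0; add m_5 = x_2 to the basis.

S(r,m_4): lcm = x_2^3. S = x_2 + 1.
  reduce S modulo (g_1, g_2, r, m_4, m_5):
  remainder 1 ≠ 0; add m_6 = 1 to the basis.

The other S-polynomials (S(g_1,g_2), S(g_1,r), S(g_1,m_4), S(g_1,m_5), S(g_2,m_5), S(r,m_5), S(m_4,m_5), S(g_1,m_6), S(g_2,m_6), S(r,m_6), S(m_4,m_6), S(m_5,m_6)) all reduce to 0 modulo the current basis, so we have a Gröbner basis.
Inter-reduce: drop elements whose leading term is divisible by another's, tail-reduce, and make monic.
Reduced Gröbner basis: {1}.
The reduced Gröbner basis of I + (p) is {1}: the ideal is the whole ring, so the enlarged system has no common solution — adjoining p is inconsistent.

Adjoining x_1x_2^2 + x_1 + x_2^3 + x_2^2 + 1 makes the ideal the whole ring: the system is inconsistent.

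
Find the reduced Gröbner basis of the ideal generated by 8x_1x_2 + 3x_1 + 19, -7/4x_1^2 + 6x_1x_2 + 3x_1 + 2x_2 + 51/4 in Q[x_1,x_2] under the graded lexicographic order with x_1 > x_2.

G = {x_1^2 - 3/7x_1 - 8/7x_2 + 6/7, x_1x_2 + 3/8x_1 + 19/8, x_2^2 + 133/64x_1 - 3/8x_2 - 75/64}

Buchberger's algorithm terminates because the ascending chain of leading-term ideals stabilizes.

f_1 = 8x_1x_2 + 3x_1 + 19, LT = x_1x_2.
f_2 = -7/4x_1^2 + 6x_1x_2 + 3x_1 + 2x_2 + 51/4, LT = x_1^2.

S(f_1,f_2): lcm = x_1^2x_2. S = 24/7x_1x_2^2 + 3/8x_1^2 + 12/7x_1x_2 + 8/7x_2^2 + 19/8x_1 + 51/7x_2.
  leading term x_1x_2^2: subtract (3/7x_2)·f_1 from 24/7x_1x_2^2 + 3/8x_1^2 + 12/7x_1x_2 + 8/7x_2^2 + 19/8x_1 + 51/7x_2 → 3/8x_1^2 + 3/7x_1x_2 + 8/7x_2^2 + 19/8x_1 - 6/7x_2
  leading term x_1^2: subtract (-3/14)·f_2 from 3/8x_1^2 + 3/7x_1x_2 + 8/7x_2^2 + 19/8x_1 - 6/7x_2 → 12/7x_1x_2 + 8/7x_2^2 + 169/56x_1 - 3/7x_2 + 153/56
  leading term x_1x_2: subtract (3/14)·f_1 from 12/7x_1x_2 + 8/7x_2^2 + 169/56x_1 - 3/7x_2 + 153/56 → 8/7x_2^2 + 19/8x_1 - 3/7x_2 - 75/56
  leading term x_2^2: no divisor's leading term divides it; move 8/7x_2^2 to the remainder.
  leading term x_1: no divisor's leading term divides it; move 19/8x_1 to the remainder.
  leading term x_2: no divisor's leading term divides it; move -3/7x_2 to the remainder.
  leading term 1: no divisor's leading term divides it; move -75/56 to the remainder.
  remainder 8/7x_2^2 + 19/8x_1 - 3/7x_2 - 75/56 ≠ 0; add g_3 = 8/7x_2^2 + 19/8x_1 - 3/7x_2 - 75/56 to the basis.

The other S-polynomials (S(f_1,g_3), S(f_2,g_3)) all reduce to 0 modulo the current basis, so we have a Gröbner basis.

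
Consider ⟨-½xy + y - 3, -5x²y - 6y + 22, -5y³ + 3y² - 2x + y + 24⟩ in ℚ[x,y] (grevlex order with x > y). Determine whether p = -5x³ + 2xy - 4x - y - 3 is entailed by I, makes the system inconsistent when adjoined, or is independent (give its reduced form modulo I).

First compute the reduced Gröbner basis of I by Buchberger's algorithm.
f_1 = -½xy + y - 3, LT = xy.
f_2 = -5x²y - 6y + 22, LT = x²y.
f_3 = -5y³ + 3y² - 2x + y + 24, LT = y³.

S(f_1,f_2): lcm = x²y. S = -2xy + 6x - 6/5y + 22/5.
  reduce S modulo (f_1, f_2, f_3):
  remainder 6x - 26/5y + 82/5 ≠ 0; add h_4 = 6x - 26/5y + 82/5 to the basis.

S(f_1,f_3): lcm = xy³. S = ⅗xy² - 2y³ - ⅖x² + ⅕xy + 6y² + 24/5x.
  reduce S modulo (f_1, f_2, f_3, h_4):
  remainder 6y² + 1696/1125y - 30392/1125 ≠ 0; add h_5 = 6y² + 1696/1125y - 30392/1125 to the basis.

S(f_2,f_3): lcm = x²y³. S = ⅗x²y² - ⅖x³ + ⅕x²y + 6/5y³ + 24/5x² - 22/5y².
  reduce S modulo (f_1, f_2, f_3, h_4, h_5):
  remainder -501298/28125y + 1002596/28125 ≠ 0; add h_6 = -501298/28125y + 1002596/28125 to the basis.

The other S-polynomials (S(f_1,h_4), S(f_2,h_4), S(f_3,h_4), S(f_1,h_5), S(f_2,h_5), S(f_3,h_5), S(h_4,h_5), S(f_1,h_6), S(f_2,h_6), S(f_3,h_6), S(h_4,h_6), S(h_5,h_6)) all reduce to 0 modulo the current basis, so we have a Gröbner basis.
Inter-reduce: drop elements whose leading term is divisible by another's, tail-reduce, and make monic.
Reduced Gröbner basis: {x + 1, y - 2}.
Label its elements g_1 = x + 1, g_2 = y - 2.

Reduce p = -5x³ + 2xy - 4x - y - 3 modulo G:
  leading term x³: subtract (-5x²)·g_1 from -5x³ + 2xy - 4x - y - 3 → 5x² + 2xy - 4x - y - 3
  leading term x²: subtract (5x)·g_1 from 5x² + 2xy - 4x - y - 3 → 2xy - 9x - y - 3
  leading term xy: subtract (2y)·g_1 from 2xy - 9x - y - 3 → -9x - 3y - 3
  leading term x: subtract (-9)·g_1 from -9x - 3y - 3 → -3y + 6
  leading term y: subtract (-3)·g_2 from -3y + 6 → 0
  normal form = 0.
Since the normal form is 0, p ∈ I.

-5x³ + 2xy - 4x - y - 3 lies in I (it reduces to 0).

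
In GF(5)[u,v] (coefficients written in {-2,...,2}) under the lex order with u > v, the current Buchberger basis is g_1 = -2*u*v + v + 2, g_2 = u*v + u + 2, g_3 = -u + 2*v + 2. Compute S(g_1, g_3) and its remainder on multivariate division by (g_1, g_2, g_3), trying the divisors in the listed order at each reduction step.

S(g_1, g_3) = 2*v**2 - v - 1; remainder on division = 2*v**2 - v - 1.

lcm(LM(g_1), LM(g_3)) = u*v.
S = (lcm/LT(g_1))·g_1 − (lcm/LT(g_3))·g_3 = 2*v**2 - v - 1.
Reduce S modulo (g_1, g_2, g_3) in that order:
  leading term v**2: no divisor's leading term divides it; move 2*v**2 to the remainder.
  leading term v: no divisor's leading term divides it; move -v to the remainder.
  leading term 1: no divisor's leading term divides it; move -1 to the remainder.
The remainder 2*v**2 - v - 1 is nonzero, so it would be added as the next basis element.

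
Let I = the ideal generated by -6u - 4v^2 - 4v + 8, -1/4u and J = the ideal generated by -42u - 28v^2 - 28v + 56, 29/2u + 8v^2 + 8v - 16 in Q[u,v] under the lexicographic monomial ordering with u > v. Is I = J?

Two ideals are equal iff their reduced Gröbner bases coincide (the reduced basis is unique for a fixed ordering).
Buchberger on the first generating set:
f_1 = -6u - 4v^2 - 4v + 8, LT = u.
f_2 = -1/4u, LT = u.

S(f_1,f_2): lcm = u. S = 2/3v^2 + 2/3v - 4/3.
  leading term v^2: no divisor's leading term divides it; move 2/3v^2 to the remainder.
  leading term v: no divisor's leading term divides it; move 2/3v to the remainder.
  leading term 1: no divisor's leading term divides it; move -4/3 to the remainder.
  remainder 2/3v^2 + 2/3v - 4/3 ≠ 0; add g_3 = 2/3v^2 + 2/3v - 4/3 to the basis.

The other S-polynomials (S(f_1,g_3), S(f_2,g_3)) all reduce to 0 modulo the current basis, so we have a Gröbner basis.
Inter-reduce: drop elements whose leading term is divisible by another's, tail-reduce, and make monic.
Reduced Gröbner basis: {u, v^2 + v - 2}.

Buchberger on the second generating set:
h_1 = -42u - 28v^2 - 28v + 56, LT = u.
h_2 = 29/2u + 8v^2 + 8v - 16, LT = u.

S(h_1,h_2): lcm = u. S = 10/87v^2 + 10/87v - 20/87.
  leading term v^2: no divisor's leading term divides it; move 10/87v^2 to the remainder.
  leading term v: no divisor's leading term divides it; move 10/87v to the remainder.
  leading term 1: no divisor's leading term divides it; move -20/87 to the remainder.
  remainder 10/87v^2 + 10/87v - 20/87 ≠ 0; add k_3 = 10/87v^2 + 10/87v - 20/87 to the basis.

The other S-polynomials (S(h_1,k_3), S(h_2,k_3)) all reduce to 0 modulo the current basis, so we have a Gröbner basis.
Inter-reduce: drop elements whose leading term is divisible by another's, tail-reduce, and make monic.
Reduced Gröbner basis: {u, v^2 + v - 2}.

The two bases agree; hence the ideals are identical.

Yes, the ideals are equal.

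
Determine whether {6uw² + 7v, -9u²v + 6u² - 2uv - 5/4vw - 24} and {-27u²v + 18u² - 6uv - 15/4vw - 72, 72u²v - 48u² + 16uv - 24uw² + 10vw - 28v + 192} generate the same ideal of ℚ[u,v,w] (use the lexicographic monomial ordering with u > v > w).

Yes, the ideals are equal.

For a fixed monomial order, each ideal has a unique reduced Gröbner basis; comparing bases decides equality.
Buchberger on the first generating set:
f_1 = 6uw² + 7v, LT = uw².
f_2 = -9u²v + 6u² - 2uv - 5/4vw - 24, LT = u²v.

S(f_1,f_2): lcm = u²vw². S = ⅔u²w² + 7/6uv² - 2/9uvw² - 5/36vw³ - 8/3w².
  reduce S modulo (f_1, f_2):
  remainder 7/6uv² - 7/9uv + 7/27v² - 5/36vw³ - 8/3w² ≠ 0; add g_3 = 7/6uv² - 7/9uv + 7/27v² - 5/36vw³ - 8/3w² to the basis.

S(f_1,g_3): lcm = uv²w². S = ⅔uvw² + 7/6v³ - 2/9v²w² + 5/42vw⁵ + 16/7w⁴.
  reduce S modulo (f_1, f_2, g_3):
  remainder 7/6v³ - 2/9v²w² - 7/9v² + 5/42vw⁵ + 16/7w⁴ ≠ 0; add g_4 = 7/6v³ - 2/9v²w² - 7/9v² + 5/42vw⁵ + 16/7w⁴ to the basis.

The other S-polynomials (S(f_2,g_3), S(f_1,g_4), S(f_2,g_4), S(g_3,g_4)) all reduce to 0 modulo the current basis, so we have a Gröbner basis.
Inter-reduce: drop elements whose leading term is divisible by another's, tail-reduce, and make monic.
Reduced Gröbner basis: {u²v - ⅔u² + 2/9uv + 5/36vw + 8/3, uv² - ⅔uv + 2/9v² - 5/42vw³ - 16/7w², uw² + 7/6v, v³ - 4/21v²w² - ⅔v² + 5/49vw⁵ + 96/49w⁴}.

Buchberger on the second generating set:
h_1 = -27u²v + 18u² - 6uv - 15/4vw - 72, LT = u²v.
h_2 = 72u²v - 48u² + 16uv - 24uw² + 10vw - 28v + 192, LT = u²v.

S(h_1,h_2): lcm = u²v. S = ⅓uw² + 7/18v.
  reduce S modulo (h_1, h_2):
  remainder ⅓uw² + 7/18v ≠ 0; add k_3 = ⅓uw² + 7/18v to the basis.

S(h_1,k_3): lcm = u²vw². S = -⅔u²w² - 7/6uv² + 2/9uvw² + 5/36vw³ + 8/3w².
  reduce S modulo (h_1, h_2, k_3):
  remainder -7/6uv² + 7/9uv - 7/27v² + 5/36vw³ + 8/3w² ≠ 0; add k_4 = -7/6uv² + 7/9uv - 7/27v² + 5/36vw³ + 8/3w² to the basis.

S(k_3,k_4): lcm = uv²w². S = ⅔uvw² + 7/6v³ - 2/9v²w² + 5/42vw⁵ + 16/7w⁴.
  reduce S modulo (h_1, h_2, k_3, k_4):
  remainder 7/6v³ - 2/9v²w² - 7/9v² + 5/42vw⁵ + 16/7w⁴ ≠ 0; add k_5 = 7/6v³ - 2/9v²w² - 7/9v² + 5/42vw⁵ + 16/7w⁴ to the basis.

The other S-polynomials (S(h_2,k_3), S(h_1,k_4), S(h_2,k_4), S(h_1,k_5), S(h_2,k_5), S(k_3,k_5), S(k_4,k_5)) all reduce to 0 modulo the current basis, so we have a Gröbner basis.
Inter-reduce: drop elements whose leading term is divisible by another's, tail-reduce, and make monic.
Reduced Gröbner basis: {u²v - ⅔u² + 2/9uv + 5/36vw + 8/3, uv² - ⅔uv + 2/9v² - 5/42vw³ - 16/7w², uw² + 7/6v, v³ - 4/21v²w² - ⅔v² + 5/49vw⁵ + 96/49w⁴}.

The two bases agree; hence the ideals are identical.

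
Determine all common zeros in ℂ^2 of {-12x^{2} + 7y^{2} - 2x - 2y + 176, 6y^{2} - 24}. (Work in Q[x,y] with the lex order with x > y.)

{(-1/12 + sqrt(2497)/12, -2), (-sqrt(2497)/12 - 1/12, -2), (-25/6, 2), (4, 2)}

Compute a lex Gröbner basis by Buchberger's algorithm.
f_1 = -12x^{2} - 2x + 7y^{2} - 2y + 176, LT = x^{2}.
f_2 = 6y^{2} - 24, LT = y^{2}.

S(f_1,f_2): leading monomials are coprime, so the S-polynomial reduces to 0 (Buchberger's first criterion).
Every S-polynomial of the final basis reduces to 0, so we have a Gröbner basis.
Inter-reduce: drop elements whose leading term is divisible by another's, tail-reduce, and make monic.
Reduced Gröbner basis: {x^{2} + \tfrac{1}{6}x + \tfrac{1}{6}y - 17, y^{2} - 4}.

The lex basis is triangular: the last element involves only y. Solving y^{2} - 4 = 0 gives y ∈ {-2, 2}; substituting each value into the earlier elements determines the remaining variables.
  y = -2: the earlier basis element becomes x^{2} + \tfrac{1}{6}x - \tfrac{52}{3} = 0, giving x = -1/12 + sqrt(2497)/12, -sqrt(2497)/12 - 1/12 — points (-1/12 + sqrt(2497)/12, -2), (-sqrt(2497)/12 - 1/12, -2).
  y = 2: the earlier basis element becomes x^{2} + \tfrac{1}{6}x - \tfrac{50}{3} = 0, giving x = -25/6, 4 — points (-25/6, 2), (4, 2).
Zero-dimensionality of the ideal guarantees finitely many solutions over ℂ.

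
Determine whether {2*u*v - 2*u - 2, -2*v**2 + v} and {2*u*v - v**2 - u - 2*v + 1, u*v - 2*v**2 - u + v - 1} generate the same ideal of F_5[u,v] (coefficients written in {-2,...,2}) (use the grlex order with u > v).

Equality of ideals is decidable: compute both reduced Gröbner bases (unique for the ordering) and check whether they agree.
Buchberger on the first generating set:
f_1 = 2*u*v - 2*u - 2, LT = u*v.
f_2 = -2*v**2 + v, LT = v**2.

S(f_1,f_2): lcm = u*v**2. S = 2*u*v - v.
  leading term u*v: subtract (1)·f_1 from 2*u*v - v → 2*u - v + 2
  leading term u: no divisor's leading term divides it; move 2*u to the remainder.
  leading term v: no divisor's leading term divides it; move -v to the remainder.
  leading term 1: no divisor's leading term divides it; move 2 to the remainder.
  remainder 2*u - v + 2 ≠ 0; add g_3 = 2*u - v + 2 to the basis.

The other S-polynomials (S(f_1,g_3), S(f_2,g_3)) all reduce to 0 modulo the current basis, so we have a Gröbner basis.
Inter-reduce: drop elements whose leading term is divisible by another's, tail-reduce, and make monic.
Reduced Gröbner basis: {v**2 + 2*v, u + 2*v + 1}.

Buchberger on the second generating set:
h_1 = 2*u*v - v**2 - u - 2*v + 1, LT = u*v.
h_2 = u*v - 2*v**2 - u + v - 1, LT = u*v.

S(h_1,h_2): lcm = u*v. S = -v**2 - 2*u - 2*v - 1.
  leading term v**2: no divisor's leading term divides it; move -v**2 to the remainder.
  leading term u: no divisor's leading term divides it; move -2*u to the remainder.
  leading term v: no divisor's leading term divides it; move -2*v to the remainder.
  leading term 1: no divisor's leading term divides it; move -1 to the remainder.
  remainder -v**2 - 2*u - 2*v - 1 ≠ 0; add k_3 = -v**2 - 2*u - 2*v - 1 to the basis.

S(h_1,k_3): lcm = u*v**2. S = 2*v**3 - 2*u**2 - v**2 - u - 2*v.
  leading term v**3: subtract (-2*v)·k_3 from 2*v**3 - 2*u**2 - v**2 - u - 2*v → -2*u**2 + u*v - u + v
  leading term u**2: no divisor's leading term divides it; move -2*u**2 to the remainder.
  leading term u*v: subtract (-2)·h_1 from u*v - u + v → -2*v**2 + 2*u + 2*v + 2
  leading term v**2: subtract (2)·k_3 from -2*v**2 + 2*u + 2*v + 2 → u + v - 1
  leading term u: no divisor's leading term divides it; move u to the remainder.
  leading term v: no divisor's leading term divides it; move v to the remainder.
  leading term 1: no divisor's leading term divides it; move -1 to the remainder.
  remainder -2*u**2 + u + v - 1 ≠ 0; add k_4 = -2*u**2 + u + v - 1 to the basis.

The other S-polynomials (S(h_2,k_3), S(h_1,k_4), S(h_2,k_4), S(k_3,k_4)) all reduce to 0 modulo the current basis, so we have a Gröbner basis.
Inter-reduce: drop elements whose leading term is divisible by another's, tail-reduce, and make monic.
Reduced Gröbner basis: {u**2 + 2*u + 2*v - 2, u*v - 2*u + 1, v**2 + 2*u + 2*v + 1}.

The bases are distinct; the ideals are different.

No, the ideals differ.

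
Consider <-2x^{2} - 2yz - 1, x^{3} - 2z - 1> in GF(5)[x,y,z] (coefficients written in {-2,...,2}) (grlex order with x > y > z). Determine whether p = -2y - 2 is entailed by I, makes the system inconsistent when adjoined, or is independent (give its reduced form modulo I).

-2y - 2 is independent of I; its normal form modulo I is -2y - 2.

First compute the reduced Gröbner basis of I by Buchberger's algorithm.
f_1 = -2x^{2} - 2yz - 1, LT = x^{2}.
f_2 = x^{3} - 2z - 1, LT = x^{3}.

S(f_1,f_2): lcm = x^{3}. S = xyz - 2x + 2z + 1.
  leading term xyz: no divisor's leading term divides it; move xyz to the remainder.
  leading term x: no divisor's leading term divides it; move -2x to the remainder.
  leading term z: no divisor's leading term divides it; move 2z to the remainder.
  leading term 1: no divisor's leading term divides it; move 1 to the remainder.
  remainder xyz - 2x + 2z + 1 ≠ 0; add h_3 = xyz - 2x + 2z + 1 to the basis.

S(f_1,h_3): lcm = x^{2}yz. S = y^{2}z^{2} + 2x^{2} - 2xz - 2yz - x.
  leading term y^{2}z^{2}: no divisor's leading term divides it; move y^{2}z^{2} to the remainder.
  leading term x^{2}: subtract (-1)·f_1 from 2x^{2} - 2xz - 2yz - x → -2xz + yz - x - 1
  leading term xz: no divisor's leading term divides it; move -2xz to the remainder.
  leading term yz: no divisor's leading term divides it; move yz to the remainder.
  leading term x: no divisor's leading term divides it; move -x to the remainder.
  leading term 1: no divisor's leading term divides it; move -1 to the remainder.
  remainder y^{2}z^{2} - 2xz + yz - x - 1 ≠ 0; add h_4 = y^{2}z^{2} - 2xz + yz - x - 1 to the basis.

The other S-polynomials (S(f_2,h_3), S(f_1,h_4), S(f_2,h_4), S(h_3,h_4)) all reduce to 0 modulo the current basis, so we have a Gröbner basis.
Inter-reduce: drop elements whose leading term is divisible by another's, tail-reduce, and make monic.
Reduced Gröbner basis: {y^{2}z^{2} - 2xz + yz - x - 1, xyz - 2x + 2z + 1, x^{2} + yz - 2}.
Label its elements g_1 = y^{2}z^{2} - 2xz + yz - x - 1, g_2 = xyz - 2x + 2z + 1, g_3 = x^{2} + yz - 2.

Reduce p = -2y - 2 modulo G:
  leading term y: no divisor's leading term divides it; move -2y to the remainder.
  leading term 1: no divisor's leading term divides it; move -2 to the remainder.
  normal form = -2y - 2.
The normal form is nonzero, so p ∉ I. Since p minus its normal form lies in I, I + (p) = I + (r) where r = -2y - 2; decide whether this ideal is the whole ring.
Run Buchberger on G together with r (pairs among the g_i already reduce to 0 since G is a Gröbner basis):
g_1 = y^{2}z^{2} - 2xz + yz - x - 1, LT = y^{2}z^{2}.
g_2 = xyz - 2x + 2z + 1, LT = xyz.
g_3 = x^{2} + yz - 2, LT = x^{2}.
r = -2y - 2, LT = y.

S(g_1,r): lcm = y^{2}z^{2}. S = -yz^{2} - 2xz + yz - x - 1.
  leading term yz^{2}: subtract (-2z^{2})·r from -yz^{2} - 2xz + yz - x - 1 → -2xz + yz + z^{2} - x - 1
  leading term xz: no divisor's leading term divides it; move -2xz to the remainder.
  leading term yz: subtract (2z)·r from yz + z^{2} - x - 1 → z^{2} - x - z - 1
  leading term z^{2}: no divisor's leading term divides it; move z^{2} to the remainder.
  leading term x: no divisor's leading term divides it; move -x to the remainder.
  leading term z: no divisor's leading term divides it; move -z to the remainder.
  leading term 1: no divisor's leading term divides it; move -1 to the remainder.
  remainder -2xz + z^{2} - x - z - 1 ≠ 0; add m_5 = -2xz + z^{2} - x - z - 1 to the basis.

S(g_2,r): lcm = xyz. S = -xz - 2x + 2z + 1.
  leading term xz: subtract (-2)·m_5 from -xz - 2x + 2z + 1 → 2z^{2} + x - 1
  leading term z^{2}: no divisor's leading term divides it; move 2z^{2} to the remainder.
  leading term x: no divisor's leading term divides it; move x to the remainder.
  leading term 1: no divisor's leading term divides it; move -1 to the remainder.
  remainder 2z^{2} + x - 1 ≠ 0; add m_6 = 2z^{2} + x - 1 to the basis.

The other S-polynomials (S(g_1,g_2), S(g_1,g_3), S(g_2,g_3), S(g_3,r), S(g_1,m_5), S(g_2,m_5), S(g_3,m_5), S(r,m_5), S(g_1,m_6), S(g_2,m_6), S(g_3,m_6), S(r,m_6), S(m_5,m_6)) all reduce to 0 modulo the current basis, so we have a Gröbner basis.
Inter-reduce: drop elements whose leading term is divisible by another's, tail-reduce, and make monic.
Reduced Gröbner basis: {x^{2} - z - 2, xz + 2x - 2z - 1, z^{2} - 2x + 2, y + 1}.
The reduced Gröbner basis of I + (p) is {x^{2} - z - 2, xz + 2x - 2z - 1, z^{2} - 2x + 2, y + 1} ≠ {1}, a proper ideal, so the enlarged system stays consistent: p is independent of I, with normal form -2y - 2.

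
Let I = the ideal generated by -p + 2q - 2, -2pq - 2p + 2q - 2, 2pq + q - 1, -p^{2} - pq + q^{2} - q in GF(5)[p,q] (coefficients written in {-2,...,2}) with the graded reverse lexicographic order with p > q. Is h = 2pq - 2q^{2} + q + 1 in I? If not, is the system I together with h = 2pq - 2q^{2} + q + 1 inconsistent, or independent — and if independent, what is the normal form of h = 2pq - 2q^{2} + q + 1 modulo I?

First compute the reduced Gröbner basis of I by Buchberger's algorithm.
f_1 = -p + 2q - 2, LT = p.
f_2 = -2pq - 2p + 2q - 2, LT = pq.
f_3 = 2pq + q - 1, LT = pq.
f_4 = -p^{2} - pq + q^{2} - q, LT = p^{2}.

S(f_1,f_2): lcm = pq. S = -2q^{2} - p - 2q - 1.
  leading term q^{2}: no divisor's leading term divides it; move -2q^{2} to the remainder.
  leading term p: subtract (1)·f_1 from -p - 2q - 1 → q + 1
  leading term q: no divisor's leading term divides it; move q to the remainder.
  leading term 1: no divisor's leading term divides it; move 1 to the remainder.
  remainder -2q^{2} + q + 1 ≠ 0; add k_5 = -2q^{2} + q + 1 to the basis.

S(f_1,f_3): lcm = pq. S = -2q^{2} - q - 2.
  leading term q^{2}: subtract (1)·k_5 from -2q^{2} - q - 2 → -2q + 2
  leading term q: no divisor's leading term divides it; move -2q to the remainder.
  leading term 1: no divisor's leading term divides it; move 2 to the remainder.
  remainder -2q + 2 ≠ 0; add k_6 = -2q + 2 to the basis.

S(f_1,f_4): lcm = p^{2}. S = 2pq + q^{2} + 2p - q.
  leading term pq: subtract (-2q)·f_1 from 2pq + q^{2} + 2p - q → 2p
  leading term p: subtract (-2)·f_1 from 2p → -q + 1
  leading term q: subtract (-2)·k_6 from -q + 1 → 0
  remainder 0.

S(f_2,f_3): lcm = pq. S = p + q - 1.
  leading term p: subtract (-1)·f_1 from p + q - 1 → -2q + 2
  leading term q: subtract (1)·k_6 from -2q + 2 → 0
  remainder 0.

S(f_2,f_4): lcm = p^{2}q. S = -pq^{2} + q^{3} + p^{2} - pq - q^{2} + p.
  leading term pq^{2}: subtract (q^{2})·f_1 from -pq^{2} + q^{3} + p^{2} - pq - q^{2} + p → -q^{3} + p^{2} - pq + q^{2} + p
  leading term q^{3}: subtract (-2q)·k_5 from -q^{3} + p^{2} - pq + q^{2} + p → p^{2} - pq - 2q^{2} + p + 2q
  leading term p^{2}: subtract (-p)·f_1 from p^{2} - pq - 2q^{2} + p + 2q → pq - 2q^{2} - p + 2q
  leading term pq: subtract (-q)·f_1 from pq - 2q^{2} - p + 2q → -p
  leading term p: subtract (1)·f_1 from -p → -2q + 2
  leading term q: subtract (1)·k_6 from -2q + 2 → 0
  remainder 0.

S(f_3,f_4): lcm = p^{2}q. S = -pq^{2} + q^{3} - 2pq - q^{2} + 2p.
  leading term pq^{2}: subtract (q^{2})·f_1 from -pq^{2} + q^{3} - 2pq - q^{2} + 2p → -q^{3} - 2pq + q^{2} + 2p
  leading term q^{3}: subtract (-2q)·k_5 from -q^{3} - 2pq + q^{2} + 2p → -2pq - 2q^{2} + 2p + 2q
  leading term pq: subtract (2q)·f_1 from -2pq - 2q^{2} + 2p + 2q → -q^{2} + 2p + q
  leading term q^{2}: subtract (-2)·k_5 from -q^{2} + 2p + q → 2p - 2q + 2
  leading term p: subtract (-2)·f_1 from 2p - 2q + 2 → 2q - 2
  leading term q: subtract (-1)·k_6 from 2q - 2 → 0
  remainder 0.

S(f_1,k_5): leading monomials are coprime, so the S-polynomial reduces to 0 (Buchberger's first criterion).
S(f_2,k_5): lcm = pq^{2}. S = -pq - q^{2} - 2p + q.
  leading term pq: subtract (q)·f_1 from -pq - q^{2} - 2p + q → 2q^{2} - 2p - 2q
  leading term q^{2}: subtract (-1)·k_5 from 2q^{2} - 2p - 2q → -2p - q + 1
  leading term p: subtract (2)·f_1 from -2p - q + 1 → 0
  remainder 0.

S(f_3,k_5): lcm = pq^{2}. S = -2pq - 2q^{2} - 2p + 2q.
  leading term pq: subtract (2q)·f_1 from -2pq - 2q^{2} - 2p + 2q → -q^{2} - 2p + q
  leading term q^{2}: subtract (-2)·k_5 from -q^{2} - 2p + q → -2p - 2q + 2
  leading term p: subtract (2)·f_1 from -2p - 2q + 2 → -q + 1
  leading term q: subtract (-2)·k_6 from -q + 1 → 0
  remainder 0.

S(f_4,k_5): leading monomials are coprime, so the S-polynomial reduces to 0 (Buchberger's first criterion).
S(f_1,k_6): leading monomials are coprime, so the S-polynomial reduces to 0 (Buchberger's first criterion).
S(f_2,k_6): lcm = pq. S = 2p - q + 1.
  leading term p: subtract (-2)·f_1 from 2p - q + 1 → -2q + 2
  leading term q: subtract (1)·k_6 from -2q + 2 → 0
  remainder 0.

S(f_3,k_6): lcm = pq. S = p - 2q + 2.
  leading term p: subtract (-1)·f_1 from p - 2q + 2 → 0
  remainder 0.

S(f_4,k_6): leading monomials are coprime, so the S-polynomial reduces to 0 (Buchberger's first criterion).
S(k_5,k_6): lcm = q^{2}. S = -2q + 2.
  leading term q: subtract (1)·k_6 from -2q + 2 → 0
  remainder 0.

Every S-polynomial of the final basis reduces to 0, so we have a Gröbner basis.
Inter-reduce: drop elements whose leading term is divisible by another's, tail-reduce, and make monic.
Reduced Gröbner basis: {p, q - 1}.
Label its elements g_1 = p, g_2 = q - 1.

Reduce h = 2pq - 2q^{2} + q + 1 modulo G:
  leading term pq: subtract (2q)·g_1 from 2pq - 2q^{2} + q + 1 → -2q^{2} + q + 1
  leading term q^{2}: subtract (-2q)·g_2 from -2q^{2} + q + 1 → -q + 1
  leading term q: subtract (-1)·g_2 from -q + 1 → 0
  normal form = 0.
Since the normal form is 0, h ∈ I.

Ideal membership is decidable via reduction modulo a Gröbner basis.

2pq - 2q^{2} + q + 1 lies in I (it reduces to 0).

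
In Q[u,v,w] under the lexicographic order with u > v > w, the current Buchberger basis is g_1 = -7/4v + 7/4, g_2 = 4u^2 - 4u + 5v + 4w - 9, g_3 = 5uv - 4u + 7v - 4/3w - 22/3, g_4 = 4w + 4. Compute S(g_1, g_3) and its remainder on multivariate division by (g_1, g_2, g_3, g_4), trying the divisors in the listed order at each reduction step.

lcm(LM(g_1), LM(g_3)) = uv.
S = (lcm/LT(g_1))·g_1 − (lcm/LT(g_3))·g_3 = -1/5u - 7/5v + 4/15w + 22/15.
Reduce S modulo (g_1, g_2, g_3, g_4) in that order:
  leading term u: no divisor's leading term divides it; move -1/5u to the remainder.
  leading term v: subtract (4/5)·g_1 from -7/5v + 4/15w + 22/15 → 4/15w + 1/15
  leading term w: subtract (1/15)·g_4 from 4/15w + 1/15 → -1/5
  leading term 1: no divisor's leading term divides it; move -1/5 to the remainder.
The remainder -1/5u - 1/5 is nonzero, so it would be added as the next basis element.

S(g_1, g_3) = -1/5u - 7/5v + 4/15w + 22/15; remainder on division = -1/5u - 1/5.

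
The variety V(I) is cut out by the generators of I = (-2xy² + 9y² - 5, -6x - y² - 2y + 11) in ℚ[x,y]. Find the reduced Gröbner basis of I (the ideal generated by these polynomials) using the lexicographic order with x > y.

f_1 = -2xy² + 9y² - 5, LT = xy².
f_2 = -6x - y² - 2y + 11, LT = x.

S(f_1,f_2): lcm = xy². S = -⅙y⁴ - ⅓y³ - 8/3y² + 5/2.
  leading term y⁴: no divisor's leading term divides it; move -⅙y⁴ to the remainder.
  leading term y³: no divisor's leading term divides it; move -⅓y³ to the remainder.
  leading term y²: no divisor's leading term divides it; move -8/3y² to the remainder.
  leading term 1: no divisor's leading term divides it; move 5/2 to the remainder.
  remainder -⅙y⁴ - ⅓y³ - 8/3y² + 5/2 ≠ 0; add g_3 = -⅙y⁴ - ⅓y³ - 8/3y² + 5/2 to the basis.

The other S-polynomials (S(f_1,g_3), S(f_2,g_3)) all reduce to 0 modulo the current basis, so we have a Gröbner basis.
Inter-reduce: drop elements whose leading term is divisible by another's, tail-reduce, and make monic.

G = {x + ⅙y² + ⅓y - 11/6, y⁴ + 2y³ + 16y² - 15}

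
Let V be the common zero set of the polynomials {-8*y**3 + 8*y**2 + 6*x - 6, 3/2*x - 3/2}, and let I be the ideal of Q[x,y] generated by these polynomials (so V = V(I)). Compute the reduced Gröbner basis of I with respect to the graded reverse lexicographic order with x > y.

The reduced Gröbner basis is the canonical form of the ideal for this ordering.

f_1 = -8*y**3 + 8*y**2 + 6*x - 6, LT = y**3.
f_2 = 3/2*x - 3/2, LT = x.

The S-polynomials (S(f_1,f_2)) all reduce to 0 modulo the current basis, so we have a Gröbner basis.

G = {y**3 - y**2, x - 1}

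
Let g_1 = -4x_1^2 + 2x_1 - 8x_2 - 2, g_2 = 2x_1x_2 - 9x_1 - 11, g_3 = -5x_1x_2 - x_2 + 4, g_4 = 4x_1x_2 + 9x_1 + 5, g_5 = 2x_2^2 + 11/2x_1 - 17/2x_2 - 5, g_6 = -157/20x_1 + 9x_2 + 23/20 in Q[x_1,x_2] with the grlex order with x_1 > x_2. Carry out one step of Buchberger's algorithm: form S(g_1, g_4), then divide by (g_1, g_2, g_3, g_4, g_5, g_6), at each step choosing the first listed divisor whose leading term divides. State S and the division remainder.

S(g_1, g_4) = -9/4x_1^2 - 1/2x_1x_2 + 2x_2^2 - 5/4x_1 + 1/2x_2; remainder on division = 297/157x_2 + 297/157.

lcm(LM(g_1), LM(g_4)) = x_1^2x_2.
S = (lcm/LT(g_1))·g_1 − (lcm/LT(g_4))·g_4 = -9/4x_1^2 - 1/2x_1x_2 + 2x_2^2 - 5/4x_1 + 1/2x_2.
Reduce S modulo (g_1, g_2, g_3, g_4, g_5, g_6) in that order:
  leading term x_1^2: subtract (9/16)·g_1 from -9/4x_1^2 - 1/2x_1x_2 + 2x_2^2 - 5/4x_1 + 1/2x_2 → -1/2x_1x_2 + 2x_2^2 - 19/8x_1 + 5x_2 + 9/8
  leading term x_1x_2: subtract (-1/4)·g_2 from -1/2x_1x_2 + 2x_2^2 - 19/8x_1 + 5x_2 + 9/8 → 2x_2^2 - 37/8x_1 + 5x_2 - 13/8
  leading term x_2^2: subtract (1)·g_5 from 2x_2^2 - 37/8x_1 + 5x_2 - 13/8 → -81/8x_1 + 27/2x_2 + 27/8
  leading term x_1: subtract (405/314)·g_6 from -81/8x_1 + 27/2x_2 + 27/8 → 297/157x_2 + 297/157
  leading term x_2: no divisor's leading term divides it; move 297/157x_2 to the remainder.
  leading term 1: no divisor's leading term divides it; move 297/157 to the remainder.
The remainder 297/157x_2 + 297/157 is nonzero, so it would be added as the next basis element.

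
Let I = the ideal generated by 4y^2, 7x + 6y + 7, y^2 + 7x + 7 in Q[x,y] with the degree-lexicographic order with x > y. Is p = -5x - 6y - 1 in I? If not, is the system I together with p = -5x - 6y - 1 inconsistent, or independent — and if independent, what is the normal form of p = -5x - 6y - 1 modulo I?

First compute the reduced Gröbner basis of I by Buchberger's algorithm.
f_1 = 4y^2, LT = y^2.
f_2 = 7x + 6y + 7, LT = x.
f_3 = y^2 + 7x + 7, LT = y^2.

S(f_1,f_2): leading monomials are coprime, so the S-polynomial reduces to 0 (Buchberger's first criterion).
S(f_1,f_3): lcm = y^2. S = -7x - 7.
  leading term x: subtract (-1)·f_2 from -7x - 7 → 6y
  leading term y: no divisor's leading term divides it; move 6y to the remainder.
  remainder 6y ≠ 0; add h_4 = 6y to the basis.

S(f_2,f_3): leading monomials are coprime, so the S-polynomial reduces to 0 (Buchberger's first criterion).
S(f_1,h_4): lcm = y^2. S = 0.
  remainder 0.

S(f_2,h_4): leading monomials are coprime, so the S-polynomial reduces to 0 (Buchberger's first criterion).
S(f_3,h_4): lcm = y^2. S = 7x + 7.
  leading term x: subtract (1)·f_2 from 7x + 7 → -6y
  leading term y: subtract (-1)·h_4 from -6y → 0
  remainder 0.

Every S-polynomial of the final basis reduces to 0, so we have a Gröbner basis.
Inter-reduce: drop elements whose leading term is divisible by another's, tail-reduce, and make monic.
Reduced Gröbner basis: {x + 1, y}.
Label its elements g_1 = x + 1, g_2 = y.

Reduce p = -5x - 6y - 1 modulo G:
  leading term x: subtract (-5)·g_1 from -5x - 6y - 1 → -6y + 4
  leading term y: subtract (-6)·g_2 from -6y + 4 → 4
  leading term 1: no divisor's leading term divides it; move 4 to the remainder.
  normal form = 4.
The normal form is nonzero, so p ∉ I. Since p minus its normal form lies in I, I + (p) = I + (r) where r = 4; decide whether this ideal is the whole ring.
Here r = 4 is a nonzero constant, hence a unit: 1 ∈ I + (p), the Gröbner basis of I + (p) is {1}, and the enlarged system has no common solution — adjoining p is inconsistent.

Adjoining -5x - 6y - 1 makes the ideal the whole ring: the system is inconsistent.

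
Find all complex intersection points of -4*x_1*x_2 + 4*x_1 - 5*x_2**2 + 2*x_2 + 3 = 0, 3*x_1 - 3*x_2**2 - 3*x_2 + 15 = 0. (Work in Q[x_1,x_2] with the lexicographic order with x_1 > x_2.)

Compute a lex Gröbner basis by Buchberger's algorithm.
f_1 = -4*x_1*x_2 + 4*x_1 - 5*x_2**2 + 2*x_2 + 3, LT = x_1*x_2.
f_2 = 3*x_1 - 3*x_2**2 - 3*x_2 + 15, LT = x_1.

S(f_1,f_2): lcm = x_1*x_2. S = -x_1 + x_2**3 + 9/4*x_2**2 - 11/2*x_2 - 3/4.
  reduce S modulo (f_1, f_2):
  remainder x_2**3 + 5/4*x_2**2 - 13/2*x_2 + 17/4 ≠ 0; add h_3 = x_2**3 + 5/4*x_2**2 - 13/2*x_2 + 17/4 to the basis.

The other S-polynomials (S(f_1,h_3), S(f_2,h_3)) all reduce to 0 modulo the current basis, so we have a Gröbner basis.
Inter-reduce: drop elements whose leading term is divisible by another's, tail-reduce, and make monic.
Reduced Gröbner basis: {x_1 - x_2**2 - x_2 + 5, x_2**3 + 5/4*x_2**2 - 13/2*x_2 + 17/4}.

A lex Gröbner basis eliminates variables successively. Here x_2**3 + 5/4*x_2**2 - 13/2*x_2 + 17/4 depends only on x_2, with roots {1, -9/8 + sqrt(353)/8, -sqrt(353)/8 - 9/8}; lifting each root through the earlier basis elements recovers the full solutions.
  x_2 = 1: the earlier basis element becomes x_1 + 3 = 0, giving x_1 = -3 — point (-3, 1).
  x_2 = -9/8 + sqrt(353)/8: the earlier basis element becomes x_1 - 21/32 + 5*sqrt(353)/32 = 0, giving x_1 = 21/32 - 5*sqrt(353)/32 — point (21/32 - 5*sqrt(353)/32, -9/8 + sqrt(353)/8).
  x_2 = -sqrt(353)/8 - 9/8: the earlier basis element becomes x_1 - 5*sqrt(353)/32 - 21/32 = 0, giving x_1 = 21/32 + 5*sqrt(353)/32 — point (21/32 + 5*sqrt(353)/32, -sqrt(353)/8 - 9/8).

{(-3, 1), (21/32 - 5*sqrt(353)/32, -9/8 + sqrt(353)/8), (21/32 + 5*sqrt(353)/32, -sqrt(353)/8 - 9/8)}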